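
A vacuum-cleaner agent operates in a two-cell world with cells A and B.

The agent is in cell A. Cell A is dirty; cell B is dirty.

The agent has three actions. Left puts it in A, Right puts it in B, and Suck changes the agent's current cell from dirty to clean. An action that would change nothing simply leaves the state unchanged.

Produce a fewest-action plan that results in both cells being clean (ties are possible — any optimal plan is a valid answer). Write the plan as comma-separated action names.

Suck, Right, Suck

t=1 Suck ⇒ in A — A clean, B dirty
t=2 Right ⇒ in B — A clean, B dirty
t=3 Suck ⇒ in B — A clean, B clean
min 3: Suck A + move + Suck B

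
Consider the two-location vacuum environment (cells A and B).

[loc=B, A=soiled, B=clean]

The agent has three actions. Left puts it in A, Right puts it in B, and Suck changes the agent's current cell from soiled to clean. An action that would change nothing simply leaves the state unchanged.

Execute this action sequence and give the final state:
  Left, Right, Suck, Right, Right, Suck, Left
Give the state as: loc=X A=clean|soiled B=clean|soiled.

1) do Left; now loc=A A=soiled B=clean
2) do Right; now loc=B A=soiled B=clean
3) do Suck; now loc=B A=soiled B=clean
4) do Right; now loc=B A=soiled B=clean
5) do Right; now loc=B A=soiled B=clean
6) do Suck; now loc=B A=soiled B=clean
7) do Left; now loc=A A=soiled B=clean

loc=A A=soiled B=clean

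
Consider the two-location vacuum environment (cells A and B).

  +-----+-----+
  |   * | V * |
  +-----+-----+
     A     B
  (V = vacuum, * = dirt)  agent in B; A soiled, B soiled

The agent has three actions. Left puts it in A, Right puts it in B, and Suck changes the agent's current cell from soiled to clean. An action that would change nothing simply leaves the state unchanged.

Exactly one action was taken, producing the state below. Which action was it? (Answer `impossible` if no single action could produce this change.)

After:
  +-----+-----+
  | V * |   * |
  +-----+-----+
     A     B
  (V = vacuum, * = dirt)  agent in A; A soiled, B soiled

Left

try  Left: (A; A:soiled, B:soiled)  ← match
try Right: (B; A:soiled, B:soiled)
try  Suck: (B; A:soiled, B:clean)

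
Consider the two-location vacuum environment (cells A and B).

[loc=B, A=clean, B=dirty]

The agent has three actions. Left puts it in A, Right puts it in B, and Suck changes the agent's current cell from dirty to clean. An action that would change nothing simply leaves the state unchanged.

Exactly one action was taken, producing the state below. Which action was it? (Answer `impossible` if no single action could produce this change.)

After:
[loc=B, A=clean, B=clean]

try  Left: in A — A clean, B dirty
try Right: in B — A clean, B dirty
try  Suck: in B — A clean, B clean  ← match

Suck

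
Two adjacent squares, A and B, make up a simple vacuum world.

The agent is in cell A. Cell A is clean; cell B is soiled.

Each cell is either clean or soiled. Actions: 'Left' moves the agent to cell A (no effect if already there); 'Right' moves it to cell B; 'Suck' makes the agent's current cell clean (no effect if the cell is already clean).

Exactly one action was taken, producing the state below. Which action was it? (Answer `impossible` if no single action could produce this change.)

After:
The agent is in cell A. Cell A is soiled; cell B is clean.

impossible

try  Left: (A; A:clean, B:soiled)
try Right: (B; A:clean, B:soiled)
try  Suck: (A; A:clean, B:soiled)
no single action produces the after-state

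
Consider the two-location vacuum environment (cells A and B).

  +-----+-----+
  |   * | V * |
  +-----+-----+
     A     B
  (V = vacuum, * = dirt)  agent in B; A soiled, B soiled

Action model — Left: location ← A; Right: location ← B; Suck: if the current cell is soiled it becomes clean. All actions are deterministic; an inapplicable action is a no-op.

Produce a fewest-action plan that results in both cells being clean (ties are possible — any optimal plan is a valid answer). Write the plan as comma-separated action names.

Suck, Left, Suck

Suck (#1): in B — A soiled, B clean
Left (#2): in A — A soiled, B clean
Suck (#3): in A — A clean, B clean
min 3: Suck B + move + Suck A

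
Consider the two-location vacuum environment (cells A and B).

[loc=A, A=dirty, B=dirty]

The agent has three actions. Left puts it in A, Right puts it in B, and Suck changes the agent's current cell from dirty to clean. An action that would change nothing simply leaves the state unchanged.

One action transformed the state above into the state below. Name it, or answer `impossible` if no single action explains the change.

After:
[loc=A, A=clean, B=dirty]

try  Left: <A|dirty|dirty>
try Right: <B|dirty|dirty>
try  Suck: <A|clean|dirty>  ← match

Suck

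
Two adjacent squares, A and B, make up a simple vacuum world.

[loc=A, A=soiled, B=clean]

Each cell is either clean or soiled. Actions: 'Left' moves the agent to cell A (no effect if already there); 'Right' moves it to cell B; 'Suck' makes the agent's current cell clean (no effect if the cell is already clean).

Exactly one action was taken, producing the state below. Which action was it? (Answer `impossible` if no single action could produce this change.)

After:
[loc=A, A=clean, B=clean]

Suck

try  Left: <A|soiled|clean>
try Right: <B|soiled|clean>
try  Suck: <A|clean|clean>  ← match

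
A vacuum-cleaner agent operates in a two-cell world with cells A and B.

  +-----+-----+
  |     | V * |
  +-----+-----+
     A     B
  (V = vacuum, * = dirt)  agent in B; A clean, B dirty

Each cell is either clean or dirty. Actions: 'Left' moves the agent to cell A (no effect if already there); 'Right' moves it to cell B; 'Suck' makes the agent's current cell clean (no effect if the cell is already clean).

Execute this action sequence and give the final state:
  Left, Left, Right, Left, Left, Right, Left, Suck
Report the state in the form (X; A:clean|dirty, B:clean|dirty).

(A; A:clean, B:dirty)

[1] after Left: (A; A:clean, B:dirty)
[2] after Left: (A; A:clean, B:dirty)
[3] after Right: (B; A:clean, B:dirty)
[4] after Left: (A; A:clean, B:dirty)
[5] after Left: (A; A:clean, B:dirty)
[6] after Right: (B; A:clean, B:dirty)
[7] after Left: (A; A:clean, B:dirty)
[8] after Suck: (A; A:clean, B:dirty)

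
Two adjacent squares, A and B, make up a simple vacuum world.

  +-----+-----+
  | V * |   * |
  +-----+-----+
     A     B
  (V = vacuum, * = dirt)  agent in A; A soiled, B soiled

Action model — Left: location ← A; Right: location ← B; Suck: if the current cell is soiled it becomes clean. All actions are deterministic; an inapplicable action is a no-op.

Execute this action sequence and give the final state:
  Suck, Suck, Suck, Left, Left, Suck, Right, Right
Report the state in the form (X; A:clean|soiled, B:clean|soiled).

(B; A:clean, B:soiled)

1) do Suck; now (A; A:clean, B:soiled)
2) do Suck; now (A; A:clean, B:soiled)
3) do Suck; now (A; A:clean, B:soiled)
4) do Left; now (A; A:clean, B:soiled)
5) do Left; now (A; A:clean, B:soiled)
6) do Suck; now (A; A:clean, B:soiled)
7) do Right; now (B; A:clean, B:soiled)
8) do Right; now (B; A:clean, B:soiled)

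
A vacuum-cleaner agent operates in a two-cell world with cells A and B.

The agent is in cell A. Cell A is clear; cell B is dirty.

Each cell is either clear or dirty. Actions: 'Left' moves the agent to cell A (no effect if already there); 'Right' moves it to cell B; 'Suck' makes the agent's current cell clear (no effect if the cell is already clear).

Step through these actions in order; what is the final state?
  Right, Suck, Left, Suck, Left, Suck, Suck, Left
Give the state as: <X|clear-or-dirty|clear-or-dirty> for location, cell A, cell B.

<A|clear|clear>

Right (#1): <B|clear|dirty>
Suck (#2): <B|clear|clear>
Left (#3): <A|clear|clear>
Suck (#4): <A|clear|clear>
Left (#5): <A|clear|clear>
Suck (#6): <A|clear|clear>
Suck (#7): <A|clear|clear>
Left (#8): <A|clear|clear>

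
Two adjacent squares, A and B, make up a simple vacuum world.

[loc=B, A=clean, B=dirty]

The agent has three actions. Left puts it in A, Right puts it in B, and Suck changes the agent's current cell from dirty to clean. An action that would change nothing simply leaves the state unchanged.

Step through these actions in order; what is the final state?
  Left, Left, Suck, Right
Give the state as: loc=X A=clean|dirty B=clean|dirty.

loc=B A=clean B=dirty

step 1/4 (Left): loc=A A=clean B=dirty
step 2/4 (Left): loc=A A=clean B=dirty
step 3/4 (Suck): loc=A A=clean B=dirty
step 4/4 (Right): loc=B A=clean B=dirty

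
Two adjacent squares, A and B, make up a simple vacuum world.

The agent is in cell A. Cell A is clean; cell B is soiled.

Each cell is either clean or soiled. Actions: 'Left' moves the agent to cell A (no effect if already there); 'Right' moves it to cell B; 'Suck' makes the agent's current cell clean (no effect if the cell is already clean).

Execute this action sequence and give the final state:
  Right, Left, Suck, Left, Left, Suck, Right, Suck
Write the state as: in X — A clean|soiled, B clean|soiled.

in B — A clean, B clean

1. Right → in B — A clean, B soiled
2. Left → in A — A clean, B soiled
3. Suck → in A — A clean, B soiled
4. Left → in A — A clean, B soiled
5. Left → in A — A clean, B soiled
6. Suck → in A — A clean, B soiled
7. Right → in B — A clean, B soiled
8. Suck → in B — A clean, B clean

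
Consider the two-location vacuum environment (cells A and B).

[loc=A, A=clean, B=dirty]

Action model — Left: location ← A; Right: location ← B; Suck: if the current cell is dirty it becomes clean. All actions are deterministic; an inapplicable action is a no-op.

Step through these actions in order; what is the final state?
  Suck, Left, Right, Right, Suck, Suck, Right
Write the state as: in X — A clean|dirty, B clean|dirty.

in B — A clean, B clean

step 1/7 (Suck): in A — A clean, B dirty
step 2/7 (Left): in A — A clean, B dirty
step 3/7 (Right): in B — A clean, B dirty
step 4/7 (Right): in B — A clean, B dirty
step 5/7 (Suck): in B — A clean, B clean
step 6/7 (Suck): in B — A clean, B clean
step 7/7 (Right): in B — A clean, B clean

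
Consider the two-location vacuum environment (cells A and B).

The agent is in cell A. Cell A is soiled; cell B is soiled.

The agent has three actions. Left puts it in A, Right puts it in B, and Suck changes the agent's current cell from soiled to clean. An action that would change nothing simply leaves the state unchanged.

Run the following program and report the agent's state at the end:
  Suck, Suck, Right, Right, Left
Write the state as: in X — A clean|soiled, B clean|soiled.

in A — A clean, B soiled

Suck (#1): in A — A clean, B soiled
Suck (#2): in A — A clean, B soiled
Right (#3): in B — A clean, B soiled
Right (#4): in B — A clean, B soiled
Left (#5): in A — A clean, B soiled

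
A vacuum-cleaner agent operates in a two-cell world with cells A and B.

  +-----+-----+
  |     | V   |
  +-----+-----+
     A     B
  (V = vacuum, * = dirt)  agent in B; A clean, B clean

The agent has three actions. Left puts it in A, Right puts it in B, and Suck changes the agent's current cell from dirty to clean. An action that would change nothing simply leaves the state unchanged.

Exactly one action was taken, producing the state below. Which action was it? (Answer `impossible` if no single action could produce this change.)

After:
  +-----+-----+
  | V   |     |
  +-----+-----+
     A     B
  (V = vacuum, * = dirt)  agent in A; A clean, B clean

Left

try  Left: in A — A clean, B clean  ← match
try Right: in B — A clean, B clean
try  Suck: in B — A clean, B clean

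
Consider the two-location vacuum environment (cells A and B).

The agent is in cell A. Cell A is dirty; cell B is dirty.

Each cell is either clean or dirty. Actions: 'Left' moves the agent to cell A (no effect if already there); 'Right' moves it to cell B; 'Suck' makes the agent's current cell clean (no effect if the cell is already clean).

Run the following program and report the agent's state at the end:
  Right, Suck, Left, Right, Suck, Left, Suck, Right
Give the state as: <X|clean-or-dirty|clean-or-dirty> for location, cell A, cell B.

<B|clean|clean>

1. Right → <B|dirty|dirty>
2. Suck → <B|dirty|clean>
3. Left → <A|dirty|clean>
4. Right → <B|dirty|clean>
5. Suck → <B|dirty|clean>
6. Left → <A|dirty|clean>
7. Suck → <A|clean|clean>
8. Right → <B|clean|clean>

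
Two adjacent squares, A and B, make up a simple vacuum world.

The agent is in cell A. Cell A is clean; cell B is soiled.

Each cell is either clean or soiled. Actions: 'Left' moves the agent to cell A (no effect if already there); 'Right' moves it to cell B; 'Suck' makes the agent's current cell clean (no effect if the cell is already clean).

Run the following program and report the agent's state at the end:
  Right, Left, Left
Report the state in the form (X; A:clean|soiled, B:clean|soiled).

(A; A:clean, B:soiled)

[1] after Right: (B; A:clean, B:soiled)
[2] after Left: (A; A:clean, B:soiled)
[3] after Left: (A; A:clean, B:soiled)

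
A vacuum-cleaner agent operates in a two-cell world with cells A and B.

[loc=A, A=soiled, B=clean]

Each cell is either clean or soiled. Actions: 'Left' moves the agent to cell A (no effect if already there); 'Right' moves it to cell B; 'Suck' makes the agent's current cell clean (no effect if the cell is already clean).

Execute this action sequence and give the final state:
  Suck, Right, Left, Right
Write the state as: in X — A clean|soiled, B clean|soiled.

in B — A clean, B clean

t=1 Suck ⇒ in A — A clean, B clean
t=2 Right ⇒ in B — A clean, B clean
t=3 Left ⇒ in A — A clean, B clean
t=4 Right ⇒ in B — A clean, B clean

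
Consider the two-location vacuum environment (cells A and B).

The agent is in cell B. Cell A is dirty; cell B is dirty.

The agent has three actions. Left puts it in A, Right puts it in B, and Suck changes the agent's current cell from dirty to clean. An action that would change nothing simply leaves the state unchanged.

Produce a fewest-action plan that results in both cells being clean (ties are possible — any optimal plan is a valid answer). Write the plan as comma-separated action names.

step 1/3 (Suck): in B — A dirty, B clean
step 2/3 (Left): in A — A dirty, B clean
step 3/3 (Suck): in A — A clean, B clean
min 3: Suck B + move + Suck A

Suck, Left, Suck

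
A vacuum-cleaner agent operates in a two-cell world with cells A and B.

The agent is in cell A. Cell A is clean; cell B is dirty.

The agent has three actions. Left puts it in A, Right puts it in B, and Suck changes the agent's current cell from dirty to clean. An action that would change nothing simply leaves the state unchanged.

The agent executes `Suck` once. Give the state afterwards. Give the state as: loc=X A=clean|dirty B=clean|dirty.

start: loc=A A=clean B=dirty
1. Suck → loc=A A=clean B=dirty

loc=A A=clean B=dirty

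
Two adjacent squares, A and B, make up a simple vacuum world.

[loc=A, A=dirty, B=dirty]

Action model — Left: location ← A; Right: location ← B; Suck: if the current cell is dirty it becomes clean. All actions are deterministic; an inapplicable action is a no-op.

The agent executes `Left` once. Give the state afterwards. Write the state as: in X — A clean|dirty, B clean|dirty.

start: in A — A dirty, B dirty
step 1/1 (Left): in A — A dirty, B dirty

in A — A dirty, B dirty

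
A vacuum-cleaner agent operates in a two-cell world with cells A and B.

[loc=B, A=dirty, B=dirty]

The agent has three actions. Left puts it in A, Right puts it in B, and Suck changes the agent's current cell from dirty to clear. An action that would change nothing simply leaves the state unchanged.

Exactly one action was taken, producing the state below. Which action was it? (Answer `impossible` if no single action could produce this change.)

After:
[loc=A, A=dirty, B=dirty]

try  Left: loc=A A=dirty B=dirty  ← match
try Right: loc=B A=dirty B=dirty
try  Suck: loc=B A=dirty B=clear

Left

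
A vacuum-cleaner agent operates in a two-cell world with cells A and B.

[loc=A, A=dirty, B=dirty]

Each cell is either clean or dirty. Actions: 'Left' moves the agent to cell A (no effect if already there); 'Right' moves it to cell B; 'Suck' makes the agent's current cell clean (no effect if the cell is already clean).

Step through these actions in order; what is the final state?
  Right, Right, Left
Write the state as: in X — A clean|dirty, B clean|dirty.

step 1/3 (Right): in B — A dirty, B dirty
step 2/3 (Right): in B — A dirty, B dirty
step 3/3 (Left): in A — A dirty, B dirty

in A — A dirty, B dirty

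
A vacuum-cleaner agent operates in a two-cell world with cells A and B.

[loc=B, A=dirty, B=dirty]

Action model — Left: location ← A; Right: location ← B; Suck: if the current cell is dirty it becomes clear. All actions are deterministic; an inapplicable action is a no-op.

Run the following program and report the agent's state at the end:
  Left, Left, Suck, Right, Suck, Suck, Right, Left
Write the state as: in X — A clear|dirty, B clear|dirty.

t=1 Left ⇒ in A — A dirty, B dirty
t=2 Left ⇒ in A — A dirty, B dirty
t=3 Suck ⇒ in A — A clear, B dirty
t=4 Right ⇒ in B — A clear, B dirty
t=5 Suck ⇒ in B — A clear, B clear
t=6 Suck ⇒ in B — A clear, B clear
t=7 Right ⇒ in B — A clear, B clear
t=8 Left ⇒ in A — A clear, B clear

in A — A clear, B clear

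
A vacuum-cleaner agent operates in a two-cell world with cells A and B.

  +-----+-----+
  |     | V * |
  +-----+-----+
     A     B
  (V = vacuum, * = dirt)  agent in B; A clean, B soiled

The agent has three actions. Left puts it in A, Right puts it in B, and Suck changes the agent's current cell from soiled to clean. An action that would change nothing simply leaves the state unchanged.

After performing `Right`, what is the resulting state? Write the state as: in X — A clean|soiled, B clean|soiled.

start: in B — A clean, B soiled
step 1/1 (Right): in B — A clean, B soiled

in B — A clean, B soiled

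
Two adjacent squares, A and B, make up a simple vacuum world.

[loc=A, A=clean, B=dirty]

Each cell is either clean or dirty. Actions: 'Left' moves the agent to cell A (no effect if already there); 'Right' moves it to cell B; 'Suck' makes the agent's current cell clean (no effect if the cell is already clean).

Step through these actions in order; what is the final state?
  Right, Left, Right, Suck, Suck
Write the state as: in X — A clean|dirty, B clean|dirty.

step 1/5 (Right): in B — A clean, B dirty
step 2/5 (Left): in A — A clean, B dirty
step 3/5 (Right): in B — A clean, B dirty
step 4/5 (Suck): in B — A clean, B clean
step 5/5 (Suck): in B — A clean, B clean

in B — A clean, B clean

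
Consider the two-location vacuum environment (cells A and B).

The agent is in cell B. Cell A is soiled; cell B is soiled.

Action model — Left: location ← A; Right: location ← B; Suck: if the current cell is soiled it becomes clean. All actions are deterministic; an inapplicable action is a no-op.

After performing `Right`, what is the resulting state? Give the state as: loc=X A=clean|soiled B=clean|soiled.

loc=B A=soiled B=soiled

start: loc=B A=soiled B=soiled
t=1 Right ⇒ loc=B A=soiled B=soiled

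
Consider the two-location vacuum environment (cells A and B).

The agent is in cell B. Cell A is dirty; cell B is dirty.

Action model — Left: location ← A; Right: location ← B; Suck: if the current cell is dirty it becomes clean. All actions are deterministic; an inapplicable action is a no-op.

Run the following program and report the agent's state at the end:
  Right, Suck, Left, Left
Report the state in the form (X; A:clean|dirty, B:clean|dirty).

[1] after Right: (B; A:dirty, B:dirty)
[2] after Suck: (B; A:dirty, B:clean)
[3] after Left: (A; A:dirty, B:clean)
[4] after Left: (A; A:dirty, B:clean)

(A; A:dirty, B:clean)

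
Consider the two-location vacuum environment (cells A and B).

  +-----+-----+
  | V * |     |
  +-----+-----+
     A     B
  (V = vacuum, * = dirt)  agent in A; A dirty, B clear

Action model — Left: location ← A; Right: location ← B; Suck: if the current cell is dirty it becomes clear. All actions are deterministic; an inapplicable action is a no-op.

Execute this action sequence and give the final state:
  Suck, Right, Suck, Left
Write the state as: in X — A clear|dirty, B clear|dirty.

1. Suck → in A — A clear, B clear
2. Right → in B — A clear, B clear
3. Suck → in B — A clear, B clear
4. Left → in A — A clear, B clear

in A — A clear, B clear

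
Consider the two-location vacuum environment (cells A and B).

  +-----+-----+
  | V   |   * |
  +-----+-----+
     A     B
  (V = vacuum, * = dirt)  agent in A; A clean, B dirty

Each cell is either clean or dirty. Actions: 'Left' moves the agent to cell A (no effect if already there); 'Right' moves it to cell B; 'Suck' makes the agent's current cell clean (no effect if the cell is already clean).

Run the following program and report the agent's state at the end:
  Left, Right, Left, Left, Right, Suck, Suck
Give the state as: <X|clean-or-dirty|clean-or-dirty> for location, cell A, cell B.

<B|clean|clean>

t=1 Left ⇒ <A|clean|dirty>
t=2 Right ⇒ <B|clean|dirty>
t=3 Left ⇒ <A|clean|dirty>
t=4 Left ⇒ <A|clean|dirty>
t=5 Right ⇒ <B|clean|dirty>
t=6 Suck ⇒ <B|clean|clean>
t=7 Suck ⇒ <B|clean|clean>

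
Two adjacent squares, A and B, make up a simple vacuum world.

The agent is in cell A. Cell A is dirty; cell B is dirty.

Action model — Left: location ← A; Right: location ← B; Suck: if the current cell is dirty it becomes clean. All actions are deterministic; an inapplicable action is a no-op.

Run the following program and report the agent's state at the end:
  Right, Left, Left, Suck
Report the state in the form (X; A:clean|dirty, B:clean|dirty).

1. Right → (B; A:dirty, B:dirty)
2. Left → (A; A:dirty, B:dirty)
3. Left → (A; A:dirty, B:dirty)
4. Suck → (A; A:clean, B:dirty)

(A; A:clean, B:dirty)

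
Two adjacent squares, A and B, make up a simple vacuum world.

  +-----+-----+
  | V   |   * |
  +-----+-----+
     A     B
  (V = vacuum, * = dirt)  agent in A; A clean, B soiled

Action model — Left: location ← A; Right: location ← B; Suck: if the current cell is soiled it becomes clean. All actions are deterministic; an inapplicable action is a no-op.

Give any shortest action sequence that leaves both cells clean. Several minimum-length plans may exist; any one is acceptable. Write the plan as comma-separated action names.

Right, Suck

t=1 Right ⇒ (B; A:clean, B:soiled)
t=2 Suck ⇒ (B; A:clean, B:clean)
min 2: go B then Suck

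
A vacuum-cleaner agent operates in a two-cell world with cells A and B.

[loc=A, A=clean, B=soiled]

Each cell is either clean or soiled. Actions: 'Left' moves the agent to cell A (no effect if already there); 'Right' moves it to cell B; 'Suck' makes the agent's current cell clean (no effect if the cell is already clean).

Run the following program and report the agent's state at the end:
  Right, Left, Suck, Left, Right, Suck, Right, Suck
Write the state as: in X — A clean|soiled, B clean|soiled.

[1] after Right: in B — A clean, B soiled
[2] after Left: in A — A clean, B soiled
[3] after Suck: in A — A clean, B soiled
[4] after Left: in A — A clean, B soiled
[5] after Right: in B — A clean, B soiled
[6] after Suck: in B — A clean, B clean
[7] after Right: in B — A clean, B clean
[8] after Suck: in B — A clean, B clean

in B — A clean, B clean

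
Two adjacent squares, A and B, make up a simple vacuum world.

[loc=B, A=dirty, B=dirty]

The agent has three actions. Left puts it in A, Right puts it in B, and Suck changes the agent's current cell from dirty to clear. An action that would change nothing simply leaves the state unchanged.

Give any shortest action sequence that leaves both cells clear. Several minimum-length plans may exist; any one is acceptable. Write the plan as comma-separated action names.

Suck, Left, Suck

[1] after Suck: (B; A:dirty, B:clear)
[2] after Left: (A; A:dirty, B:clear)
[3] after Suck: (A; A:clear, B:clear)
min 3: Suck B + move + Suck A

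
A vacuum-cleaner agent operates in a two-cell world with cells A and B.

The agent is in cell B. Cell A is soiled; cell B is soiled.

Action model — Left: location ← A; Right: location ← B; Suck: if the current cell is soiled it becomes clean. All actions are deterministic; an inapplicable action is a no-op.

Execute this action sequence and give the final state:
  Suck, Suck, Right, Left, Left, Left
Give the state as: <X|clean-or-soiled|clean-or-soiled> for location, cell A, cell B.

[1] after Suck: <B|soiled|clean>
[2] after Suck: <B|soiled|clean>
[3] after Right: <B|soiled|clean>
[4] after Left: <A|soiled|clean>
[5] after Left: <A|soiled|clean>
[6] after Left: <A|soiled|clean>

<A|soiled|clean>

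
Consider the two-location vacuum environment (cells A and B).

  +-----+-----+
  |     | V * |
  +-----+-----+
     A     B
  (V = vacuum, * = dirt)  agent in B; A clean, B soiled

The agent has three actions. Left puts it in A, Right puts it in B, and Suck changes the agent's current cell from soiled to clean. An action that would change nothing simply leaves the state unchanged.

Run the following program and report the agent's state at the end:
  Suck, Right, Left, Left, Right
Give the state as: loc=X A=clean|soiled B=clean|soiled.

loc=B A=clean B=clean

1. Suck → loc=B A=clean B=clean
2. Right → loc=B A=clean B=clean
3. Left → loc=A A=clean B=clean
4. Left → loc=A A=clean B=clean
5. Right → loc=B A=clean B=clean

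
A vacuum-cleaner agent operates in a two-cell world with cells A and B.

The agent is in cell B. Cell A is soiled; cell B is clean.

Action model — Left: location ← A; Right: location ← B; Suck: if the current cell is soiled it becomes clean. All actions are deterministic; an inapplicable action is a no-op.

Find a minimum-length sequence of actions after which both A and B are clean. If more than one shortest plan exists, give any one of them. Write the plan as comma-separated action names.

step 1/2 (Left): in A — A soiled, B clean
step 2/2 (Suck): in A — A clean, B clean
min 2: go A then Suck

Left, Suck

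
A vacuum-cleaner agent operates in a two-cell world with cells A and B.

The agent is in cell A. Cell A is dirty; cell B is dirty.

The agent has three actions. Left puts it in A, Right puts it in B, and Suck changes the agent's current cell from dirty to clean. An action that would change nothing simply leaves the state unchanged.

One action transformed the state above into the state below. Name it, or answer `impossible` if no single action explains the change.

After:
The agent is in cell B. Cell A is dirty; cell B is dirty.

try  Left: loc=A A=dirty B=dirty
try Right: loc=B A=dirty B=dirty  ← match
try  Suck: loc=A A=clean B=dirty

Right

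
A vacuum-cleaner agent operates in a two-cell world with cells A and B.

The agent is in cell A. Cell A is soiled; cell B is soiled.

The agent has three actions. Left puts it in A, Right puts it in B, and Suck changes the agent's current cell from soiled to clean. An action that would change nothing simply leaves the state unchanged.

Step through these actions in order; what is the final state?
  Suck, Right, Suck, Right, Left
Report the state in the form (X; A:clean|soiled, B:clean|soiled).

t=1 Suck ⇒ (A; A:clean, B:soiled)
t=2 Right ⇒ (B; A:clean, B:soiled)
t=3 Suck ⇒ (B; A:clean, B:clean)
t=4 Right ⇒ (B; A:clean, B:clean)
t=5 Left ⇒ (A; A:clean, B:clean)

(A; A:clean, B:clean)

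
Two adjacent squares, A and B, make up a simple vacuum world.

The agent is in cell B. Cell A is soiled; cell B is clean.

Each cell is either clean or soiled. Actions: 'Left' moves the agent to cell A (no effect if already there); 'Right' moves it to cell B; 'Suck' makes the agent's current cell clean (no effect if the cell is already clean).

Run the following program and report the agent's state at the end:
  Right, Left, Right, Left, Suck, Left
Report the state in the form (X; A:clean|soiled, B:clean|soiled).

(A; A:clean, B:clean)

1. Right → (B; A:soiled, B:clean)
2. Left → (A; A:soiled, B:clean)
3. Right → (B; A:soiled, B:clean)
4. Left → (A; A:soiled, B:clean)
5. Suck → (A; A:clean, B:clean)
6. Left → (A; A:clean, B:clean)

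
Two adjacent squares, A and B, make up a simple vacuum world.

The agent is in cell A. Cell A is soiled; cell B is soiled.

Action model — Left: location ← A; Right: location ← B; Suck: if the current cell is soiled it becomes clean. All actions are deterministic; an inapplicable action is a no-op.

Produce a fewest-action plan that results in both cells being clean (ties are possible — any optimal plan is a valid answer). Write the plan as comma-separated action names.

step 1/3 (Suck): <A|clean|soiled>
step 2/3 (Right): <B|clean|soiled>
step 3/3 (Suck): <B|clean|clean>
min 3: Suck A + move + Suck B

Suck, Right, Suck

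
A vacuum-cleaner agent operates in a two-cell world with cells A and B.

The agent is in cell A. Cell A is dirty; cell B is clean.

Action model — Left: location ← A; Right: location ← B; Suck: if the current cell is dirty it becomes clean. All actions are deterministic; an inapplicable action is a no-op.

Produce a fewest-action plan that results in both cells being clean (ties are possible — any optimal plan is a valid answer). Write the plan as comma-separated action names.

Suck (#1): (A; A:clean, B:clean)
min 1: A is dirty, one Suck

Suck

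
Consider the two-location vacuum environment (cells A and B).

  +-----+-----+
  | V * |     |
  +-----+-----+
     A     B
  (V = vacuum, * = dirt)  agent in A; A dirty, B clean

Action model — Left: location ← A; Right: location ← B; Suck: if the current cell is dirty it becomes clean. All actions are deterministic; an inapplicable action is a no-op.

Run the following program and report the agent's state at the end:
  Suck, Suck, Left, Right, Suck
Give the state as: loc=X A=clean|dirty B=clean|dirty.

loc=B A=clean B=clean

1) do Suck; now loc=A A=clean B=clean
2) do Suck; now loc=A A=clean B=clean
3) do Left; now loc=A A=clean B=clean
4) do Right; now loc=B A=clean B=clean
5) do Suck; now loc=B A=clean B=clean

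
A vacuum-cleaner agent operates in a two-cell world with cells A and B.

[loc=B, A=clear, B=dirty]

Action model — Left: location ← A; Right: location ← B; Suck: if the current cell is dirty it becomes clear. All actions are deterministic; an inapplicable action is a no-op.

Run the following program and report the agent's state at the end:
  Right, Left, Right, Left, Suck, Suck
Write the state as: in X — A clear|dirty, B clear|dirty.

in A — A clear, B dirty

1. Right → in B — A clear, B dirty
2. Left → in A — A clear, B dirty
3. Right → in B — A clear, B dirty
4. Left → in A — A clear, B dirty
5. Suck → in A — A clear, B dirty
6. Suck → in A — A clear, B dirty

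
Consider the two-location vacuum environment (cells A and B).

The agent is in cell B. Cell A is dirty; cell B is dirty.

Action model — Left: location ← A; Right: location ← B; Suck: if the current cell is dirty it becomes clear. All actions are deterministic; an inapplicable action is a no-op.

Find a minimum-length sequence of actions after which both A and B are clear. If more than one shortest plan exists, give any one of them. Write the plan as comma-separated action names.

Suck, Left, Suck

step 1/3 (Suck): in B — A dirty, B clear
step 2/3 (Left): in A — A dirty, B clear
step 3/3 (Suck): in A — A clear, B clear
min 3: Suck B + move + Suck A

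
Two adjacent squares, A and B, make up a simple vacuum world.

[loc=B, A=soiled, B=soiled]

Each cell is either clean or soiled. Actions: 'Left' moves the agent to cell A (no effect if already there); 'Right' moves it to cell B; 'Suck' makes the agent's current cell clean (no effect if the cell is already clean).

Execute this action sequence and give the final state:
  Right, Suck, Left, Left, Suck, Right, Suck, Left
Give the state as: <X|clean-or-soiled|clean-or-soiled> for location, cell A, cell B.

Right (#1): <B|soiled|soiled>
Suck (#2): <B|soiled|clean>
Left (#3): <A|soiled|clean>
Left (#4): <A|soiled|clean>
Suck (#5): <A|clean|clean>
Right (#6): <B|clean|clean>
Suck (#7): <B|clean|clean>
Left (#8): <A|clean|clean>

<A|clean|clean>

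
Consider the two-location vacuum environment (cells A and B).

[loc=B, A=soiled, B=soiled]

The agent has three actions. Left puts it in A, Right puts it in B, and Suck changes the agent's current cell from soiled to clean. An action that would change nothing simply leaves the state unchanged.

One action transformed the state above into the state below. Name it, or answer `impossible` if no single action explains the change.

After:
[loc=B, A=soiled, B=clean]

Suck

try  Left: <A|soiled|soiled>
try Right: <B|soiled|soiled>
try  Suck: <B|soiled|clean>  ← match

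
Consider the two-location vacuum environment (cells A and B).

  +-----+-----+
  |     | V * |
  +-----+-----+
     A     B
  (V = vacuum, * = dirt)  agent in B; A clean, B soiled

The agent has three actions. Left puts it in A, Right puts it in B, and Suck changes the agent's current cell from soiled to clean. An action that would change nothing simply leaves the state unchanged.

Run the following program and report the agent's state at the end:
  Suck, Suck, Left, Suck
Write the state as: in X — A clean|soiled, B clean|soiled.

1) do Suck; now in B — A clean, B clean
2) do Suck; now in B — A clean, B clean
3) do Left; now in A — A clean, B clean
4) do Suck; now in A — A clean, B clean

in A — A clean, B clean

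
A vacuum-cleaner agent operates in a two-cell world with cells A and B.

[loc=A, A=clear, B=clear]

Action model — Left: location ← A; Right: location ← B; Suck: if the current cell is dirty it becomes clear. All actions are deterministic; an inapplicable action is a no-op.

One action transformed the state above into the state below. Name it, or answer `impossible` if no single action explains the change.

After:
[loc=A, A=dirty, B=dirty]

impossible

try  Left: loc=A A=clear B=clear
try Right: loc=B A=clear B=clear
try  Suck: loc=A A=clear B=clear
no single action produces the after-state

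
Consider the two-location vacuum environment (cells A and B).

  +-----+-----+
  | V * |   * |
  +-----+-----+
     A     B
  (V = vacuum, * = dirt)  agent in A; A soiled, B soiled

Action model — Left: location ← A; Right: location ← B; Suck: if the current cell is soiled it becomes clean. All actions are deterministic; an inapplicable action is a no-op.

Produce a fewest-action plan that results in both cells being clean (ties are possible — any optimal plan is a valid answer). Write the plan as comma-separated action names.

1. Suck → (A; A:clean, B:soiled)
2. Right → (B; A:clean, B:soiled)
3. Suck → (B; A:clean, B:clean)
min 3: Suck A + move + Suck B

Suck, Right, Suck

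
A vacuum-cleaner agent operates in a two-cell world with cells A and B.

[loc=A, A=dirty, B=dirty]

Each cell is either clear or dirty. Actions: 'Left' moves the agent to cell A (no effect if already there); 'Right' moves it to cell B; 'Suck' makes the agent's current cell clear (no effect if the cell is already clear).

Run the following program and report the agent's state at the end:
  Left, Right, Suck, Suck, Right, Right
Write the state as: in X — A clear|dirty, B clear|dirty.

step 1/6 (Left): in A — A dirty, B dirty
step 2/6 (Right): in B — A dirty, B dirty
step 3/6 (Suck): in B — A dirty, B clear
step 4/6 (Suck): in B — A dirty, B clear
step 5/6 (Right): in B — A dirty, B clear
step 6/6 (Right): in B — A dirty, B clear

in B — A dirty, B clear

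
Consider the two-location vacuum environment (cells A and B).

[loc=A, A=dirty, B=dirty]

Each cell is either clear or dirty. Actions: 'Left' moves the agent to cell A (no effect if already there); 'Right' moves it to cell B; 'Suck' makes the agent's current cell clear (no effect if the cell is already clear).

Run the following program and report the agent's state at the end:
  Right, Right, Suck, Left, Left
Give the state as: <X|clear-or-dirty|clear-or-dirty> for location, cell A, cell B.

<A|dirty|clear>

Right (#1): <B|dirty|dirty>
Right (#2): <B|dirty|dirty>
Suck (#3): <B|dirty|clear>
Left (#4): <A|dirty|clear>
Left (#5): <A|dirty|clear>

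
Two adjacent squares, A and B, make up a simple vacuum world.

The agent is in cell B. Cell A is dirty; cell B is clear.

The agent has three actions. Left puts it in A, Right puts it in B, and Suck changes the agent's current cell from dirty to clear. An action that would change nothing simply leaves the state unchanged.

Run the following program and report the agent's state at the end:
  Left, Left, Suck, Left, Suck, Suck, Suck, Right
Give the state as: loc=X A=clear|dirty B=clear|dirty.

Left (#1): loc=A A=dirty B=clear
Left (#2): loc=A A=dirty B=clear
Suck (#3): loc=A A=clear B=clear
Left (#4): loc=A A=clear B=clear
Suck (#5): loc=A A=clear B=clear
Suck (#6): loc=A A=clear B=clear
Suck (#7): loc=A A=clear B=clear
Right (#8): loc=B A=clear B=clear

loc=B A=clear B=clear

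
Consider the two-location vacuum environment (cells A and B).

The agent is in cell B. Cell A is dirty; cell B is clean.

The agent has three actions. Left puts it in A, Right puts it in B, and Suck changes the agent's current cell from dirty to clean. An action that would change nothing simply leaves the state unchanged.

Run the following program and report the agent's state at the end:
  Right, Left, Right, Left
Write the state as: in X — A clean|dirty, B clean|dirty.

in A — A dirty, B clean

t=1 Right ⇒ in B — A dirty, B clean
t=2 Left ⇒ in A — A dirty, B clean
t=3 Right ⇒ in B — A dirty, B clean
t=4 Left ⇒ in A — A dirty, B clean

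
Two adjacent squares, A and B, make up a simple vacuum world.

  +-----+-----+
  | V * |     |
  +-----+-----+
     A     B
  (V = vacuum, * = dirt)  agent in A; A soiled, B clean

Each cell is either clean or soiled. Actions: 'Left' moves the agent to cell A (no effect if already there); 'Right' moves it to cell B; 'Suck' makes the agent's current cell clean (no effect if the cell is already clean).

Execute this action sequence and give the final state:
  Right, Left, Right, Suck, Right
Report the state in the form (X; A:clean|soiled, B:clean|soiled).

(B; A:soiled, B:clean)

[1] after Right: (B; A:soiled, B:clean)
[2] after Left: (A; A:soiled, B:clean)
[3] after Right: (B; A:soiled, B:clean)
[4] after Suck: (B; A:soiled, B:clean)
[5] after Right: (B; A:soiled, B:clean)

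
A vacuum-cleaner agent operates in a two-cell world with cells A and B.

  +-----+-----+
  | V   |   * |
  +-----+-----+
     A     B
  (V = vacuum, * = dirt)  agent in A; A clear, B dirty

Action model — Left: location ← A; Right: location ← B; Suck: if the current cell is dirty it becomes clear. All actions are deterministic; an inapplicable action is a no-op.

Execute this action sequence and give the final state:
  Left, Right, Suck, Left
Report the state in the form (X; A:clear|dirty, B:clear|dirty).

(A; A:clear, B:clear)

1. Left → (A; A:clear, B:dirty)
2. Right → (B; A:clear, B:dirty)
3. Suck → (B; A:clear, B:clear)
4. Left → (A; A:clear, B:clear)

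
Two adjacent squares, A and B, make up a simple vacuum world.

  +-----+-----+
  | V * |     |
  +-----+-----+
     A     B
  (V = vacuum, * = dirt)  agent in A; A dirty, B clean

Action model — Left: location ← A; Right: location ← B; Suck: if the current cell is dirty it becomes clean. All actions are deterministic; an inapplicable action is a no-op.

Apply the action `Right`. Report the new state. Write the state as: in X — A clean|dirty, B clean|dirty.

start: in A — A dirty, B clean
Right (#1): in B — A dirty, B clean

in B — A dirty, B clean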